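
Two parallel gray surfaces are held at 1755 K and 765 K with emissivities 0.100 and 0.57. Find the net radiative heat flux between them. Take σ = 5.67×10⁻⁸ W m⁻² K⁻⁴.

For two large parallel gray plates, q = σ(T₁⁴ − T₂⁴) / (1/ε₁ + 1/ε₂ − 1).
1/ε₁ + 1/ε₂ − 1 = 1/0.100 + 1/0.57 − 1 = 10.75.
T₁⁴ − T₂⁴ = 9.49×10^12 − 3.42×10^11 = 9.14×10^12 K⁴.
q = 5.67×10⁻⁸ × 9.14×10^12 / 10.75 = 48200 W/m².

q ≈ 48200 W/m²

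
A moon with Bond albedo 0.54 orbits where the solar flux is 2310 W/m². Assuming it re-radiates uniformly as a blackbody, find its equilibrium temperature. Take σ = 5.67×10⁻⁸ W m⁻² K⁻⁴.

T ≈ 262 K

Power absorbed = (1−a)S·πR²; power emitted = 4πR²σT⁴. Equating and cancelling πR²:
T = ((1−a)S / 4σ)^(1/4) = (1060 / (4 × 5.67×10⁻⁸))^(1/4) = (4.69×10^9)^(1/4).
T = 262 K.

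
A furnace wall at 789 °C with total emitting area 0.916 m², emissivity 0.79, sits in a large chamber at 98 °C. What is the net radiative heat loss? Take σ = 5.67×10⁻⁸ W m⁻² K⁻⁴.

Convert: 789 °C = 1062 K; 98 °C = 371 K.
Q = εσA(T⁴ − T_s⁴). T⁴ − T_s⁴ = (1062)⁴ − (371)⁴ = 1.27×10^12 − 1.89×10^10 = 1.25×10^12 K⁴.
Q = 0.79 × 5.67×10⁻⁸ × 0.916 × 1.25×10^12 = 51400 W.

Q ≈ 51400 W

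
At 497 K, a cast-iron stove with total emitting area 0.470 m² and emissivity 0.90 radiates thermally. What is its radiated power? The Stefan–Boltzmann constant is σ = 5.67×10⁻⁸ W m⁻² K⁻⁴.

P ≈ 1460 W

Stefan–Boltzmann: P = εσAT⁴ = 0.90 × 5.67×10⁻⁸ × 0.470 × (497)⁴ = 0.90 × 5.67×10⁻⁸ × 0.470 × 6.10×10^10.
P = 1460 W.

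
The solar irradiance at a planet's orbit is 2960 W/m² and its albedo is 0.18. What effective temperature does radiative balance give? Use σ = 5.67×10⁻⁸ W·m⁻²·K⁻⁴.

T ≈ 322 K

Power absorbed = (1−a)S·πR²; power emitted = 4πR²σT⁴. Equating and cancelling πR²:
T = ((1−a)S / 4σ)^(1/4) = (2430 / (4 × 5.67×10⁻⁸))^(1/4) = (1.07×10^10)^(1/4).
T = 322 K.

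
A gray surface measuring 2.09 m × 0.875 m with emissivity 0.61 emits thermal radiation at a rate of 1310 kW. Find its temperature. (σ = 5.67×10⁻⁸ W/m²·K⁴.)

A = 2.09 × 0.875 = 1.83 m².
From P = εσAT⁴, T = (P / εσA)^(1/4) = (1.31×10^6 / (0.61 × 5.67×10⁻⁸ × 1.83))^(1/4).
T = (2.07×10^13)^(1/4) = 2130 K.

T ≈ 2130 K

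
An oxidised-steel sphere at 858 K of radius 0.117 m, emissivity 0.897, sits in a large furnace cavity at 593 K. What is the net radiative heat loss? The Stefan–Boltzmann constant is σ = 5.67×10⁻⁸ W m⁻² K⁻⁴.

A = 4πr² = 4π × (0.117)² = 0.172 m².
Q = εσA(T⁴ − T_s⁴). T⁴ − T_s⁴ = (858)⁴ − (593)⁴ = 5.42×10^11 − 1.24×10^11 = 4.18×10^11 K⁴.
Q = 0.897 × 5.67×10⁻⁸ × 0.172 × 4.18×10^11 = 3660 W.

Q ≈ 3660 W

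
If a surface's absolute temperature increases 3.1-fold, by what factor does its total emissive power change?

P ∝ T⁴, so the power scales as (3.1)⁴ = 92.4.

factor ≈ 92.4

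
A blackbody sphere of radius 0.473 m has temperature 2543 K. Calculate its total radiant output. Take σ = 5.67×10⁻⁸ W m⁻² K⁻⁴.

A = 4πr² = 4π × (0.473)² = 2.81 m².
P = σAT⁴ = 5.67×10⁻⁸ × 2.81 × (2543)⁴ = 5.67×10⁻⁸ × 2.81 × 4.18×10^13.
P = 6.67×10^6 W.

P ≈ 6.67×10^6 W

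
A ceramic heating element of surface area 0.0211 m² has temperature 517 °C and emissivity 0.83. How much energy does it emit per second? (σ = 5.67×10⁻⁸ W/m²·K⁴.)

P ≈ 387 W

517 °C = 790 K.
Stefan–Boltzmann: P = εσAT⁴ = 0.83 × 5.67×10⁻⁸ × 0.0211 × (790)⁴ = 0.83 × 5.67×10⁻⁸ × 0.0211 × 3.90×10^11.
P = 387 W.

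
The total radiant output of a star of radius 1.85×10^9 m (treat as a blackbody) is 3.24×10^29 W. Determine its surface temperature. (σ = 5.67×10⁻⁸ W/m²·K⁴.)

T ≈ 19100 K

A = 4πr² = 4π × (1.85×10^9)² = 4.30×10^19 m².
From P = σAT⁴, T = (P / σA)^(1/4) = (3.24×10^29 / (5.67×10⁻⁸ × 4.30×10^19))^(1/4).
T = (1.33×10^17)^(1/4) = 19100 K.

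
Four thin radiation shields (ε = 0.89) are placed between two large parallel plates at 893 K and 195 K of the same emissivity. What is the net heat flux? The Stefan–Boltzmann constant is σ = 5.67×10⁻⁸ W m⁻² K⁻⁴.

Each of the 5 gaps contributes resistance (2/ε − 1) = 2/0.89 − 1 = 1.247; total = 6.236.
q = σ(T₁⁴ − T₂⁴) / 6.236 = 5.67×10⁻⁸ × 6.34×10^11 / 6.236 = 5770 W/m².

q ≈ 5770 W/m²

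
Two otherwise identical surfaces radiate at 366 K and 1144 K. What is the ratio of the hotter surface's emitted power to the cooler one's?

ratio ≈ 95.5

P ∝ T⁴, so the ratio is (1144/366)⁴ = (3.126)⁴ = 95.5.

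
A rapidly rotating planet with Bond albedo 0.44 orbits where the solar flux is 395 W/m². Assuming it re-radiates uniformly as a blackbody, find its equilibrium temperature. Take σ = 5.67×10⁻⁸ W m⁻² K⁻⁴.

Power absorbed = (1−a)S·πR²; power emitted = 4πR²σT⁴. Equating and cancelling πR²:
T = ((1−a)S / 4σ)^(1/4) = (221 / (4 × 5.67×10⁻⁸))^(1/4) = (9.75×10^8)^(1/4).
T = 177 K.

T ≈ 177 K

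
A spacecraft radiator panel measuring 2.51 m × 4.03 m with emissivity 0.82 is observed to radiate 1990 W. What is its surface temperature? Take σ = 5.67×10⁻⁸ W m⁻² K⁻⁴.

T ≈ 255 K

A = 2.51 × 4.03 = 10.1 m².
From P = εσAT⁴, T = (P / εσA)^(1/4) = (1990 / (0.82 × 5.67×10⁻⁸ × 10.1))^(1/4).
T = (4.23×10^9)^(1/4) = 255 K.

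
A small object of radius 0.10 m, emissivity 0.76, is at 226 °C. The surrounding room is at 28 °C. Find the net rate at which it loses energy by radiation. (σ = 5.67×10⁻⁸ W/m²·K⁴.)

A = 4πr² = 4π × (0.10)² = 0.126 m².
Convert: 226 °C = 499 K; 28 °C = 301 K.
Q = εσA(T⁴ − T_s⁴). T⁴ − T_s⁴ = (499)⁴ − (301)⁴ = 6.20×10^10 − 8.21×10^9 = 5.38×10^10 K⁴.
Q = 0.76 × 5.67×10⁻⁸ × 0.126 × 5.38×10^10 = 291 W.

Q ≈ 291 W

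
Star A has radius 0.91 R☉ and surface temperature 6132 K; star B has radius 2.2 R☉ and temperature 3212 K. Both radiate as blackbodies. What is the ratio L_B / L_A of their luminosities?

L_B/L_A ≈ 0.440

L = 4πR²σT⁴ ∝ R²T⁴, so L_B/L_A = (2.2/0.91)² × (3212/6132)⁴ = 5.84 × 0.0753 = 0.440.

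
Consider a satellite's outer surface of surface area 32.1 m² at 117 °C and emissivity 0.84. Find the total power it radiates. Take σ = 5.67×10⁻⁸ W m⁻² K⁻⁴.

P ≈ 35400 W

117 °C = 390 K.
Stefan–Boltzmann: P = εσAT⁴ = 0.84 × 5.67×10⁻⁸ × 32.1 × (390)⁴ = 0.84 × 5.67×10⁻⁸ × 32.1 × 2.31×10^10.
P = 35400 W.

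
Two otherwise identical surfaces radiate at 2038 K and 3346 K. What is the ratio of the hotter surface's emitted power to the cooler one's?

ratio ≈ 7.27

P ∝ T⁴, so the ratio is (3346/2038)⁴ = (1.642)⁴ = 7.27.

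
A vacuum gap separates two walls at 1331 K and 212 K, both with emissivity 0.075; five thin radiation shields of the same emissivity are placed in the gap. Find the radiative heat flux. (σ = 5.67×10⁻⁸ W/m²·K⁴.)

Each of the 6 gaps contributes resistance (2/ε − 1) = 2/0.075 − 1 = 25.67; total = 154.0.
q = σ(T₁⁴ − T₂⁴) / 154.0 = 5.67×10⁻⁸ × 3.14×10^12 / 154.0 = 1150 W/m².

q ≈ 1150 W/m²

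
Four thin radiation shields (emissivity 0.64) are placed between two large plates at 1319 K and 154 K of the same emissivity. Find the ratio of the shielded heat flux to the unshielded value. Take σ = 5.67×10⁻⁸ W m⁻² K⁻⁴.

With N identical shields there are N+1 = 5 gaps in series, each with the same radiative resistance, so the flux falls to 1/(N+1) of its unshielded value.

ratio ≈ 0.200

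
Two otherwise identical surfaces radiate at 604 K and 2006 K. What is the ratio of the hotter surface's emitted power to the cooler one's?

ratio ≈ 122

P ∝ T⁴, so the ratio is (2006/604)⁴ = (3.321)⁴ = 122.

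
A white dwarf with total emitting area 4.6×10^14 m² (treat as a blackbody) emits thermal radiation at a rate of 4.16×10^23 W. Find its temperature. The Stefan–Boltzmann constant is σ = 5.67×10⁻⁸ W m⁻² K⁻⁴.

From P = σAT⁴, T = (P / σA)^(1/4) = (4.16×10^23 / (5.67×10⁻⁸ × 4.60×10^14))^(1/4).
T = (1.59×10^16)^(1/4) = 11200 K.

T ≈ 11200 K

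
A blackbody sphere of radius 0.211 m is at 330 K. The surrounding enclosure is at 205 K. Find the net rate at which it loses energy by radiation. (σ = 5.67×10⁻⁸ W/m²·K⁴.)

Q ≈ 320 W

A = 4πr² = 4π × (0.211)² = 0.559 m².
Q = σA(T⁴ − T_s⁴). T⁴ − T_s⁴ = (330)⁴ − (205)⁴ = 1.19×10^10 − 1.77×10^9 = 1.01×10^10 K⁴.
Q = 5.67×10⁻⁸ × 0.559 × 1.01×10^10 = 320 W.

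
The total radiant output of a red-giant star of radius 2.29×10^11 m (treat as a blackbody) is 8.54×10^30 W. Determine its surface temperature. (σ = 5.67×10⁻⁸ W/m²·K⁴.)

T ≈ 3890 K

A = 4πr² = 4π × (2.29×10^11)² = 6.59×10^23 m².
From P = σAT⁴, T = (P / σA)^(1/4) = (8.54×10^30 / (5.67×10⁻⁸ × 6.59×10^23))^(1/4).
T = (2.29×10^14)^(1/4) = 3890 K.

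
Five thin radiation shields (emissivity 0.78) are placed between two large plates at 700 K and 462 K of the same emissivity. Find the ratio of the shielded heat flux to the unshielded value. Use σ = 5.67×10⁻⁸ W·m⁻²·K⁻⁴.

With N identical shields there are N+1 = 6 gaps in series, each with the same radiative resistance, so the flux falls to 1/(N+1) of its unshielded value.

ratio ≈ 0.167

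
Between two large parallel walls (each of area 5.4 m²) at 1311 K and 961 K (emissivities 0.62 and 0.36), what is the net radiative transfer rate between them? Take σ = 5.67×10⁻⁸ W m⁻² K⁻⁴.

For two large parallel gray plates, q = σ(T₁⁴ − T₂⁴) / (1/ε₁ + 1/ε₂ − 1).
1/ε₁ + 1/ε₂ − 1 = 1/0.62 + 1/0.36 − 1 = 3.391.
T₁⁴ − T₂⁴ = 2.95×10^12 − 8.53×10^11 = 2.10×10^12 K⁴.
q = 5.67×10⁻⁸ × 2.10×10^12 / 3.391 = 35100 W/m².
Q = q·A = 35100 × 5.4 = 1.90×10^5 W.

Q ≈ 1.90×10^5 W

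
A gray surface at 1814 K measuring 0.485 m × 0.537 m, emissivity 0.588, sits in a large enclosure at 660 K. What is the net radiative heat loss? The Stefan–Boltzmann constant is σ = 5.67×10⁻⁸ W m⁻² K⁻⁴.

A = 0.485 × 0.537 = 0.260 m².
Q = εσA(T⁴ − T_s⁴). T⁴ − T_s⁴ = (1814)⁴ − (660)⁴ = 1.08×10^13 − 1.90×10^11 = 1.06×10^13 K⁴.
Q = 0.588 × 5.67×10⁻⁸ × 0.260 × 1.06×10^13 = 92400 W.

Q ≈ 92400 W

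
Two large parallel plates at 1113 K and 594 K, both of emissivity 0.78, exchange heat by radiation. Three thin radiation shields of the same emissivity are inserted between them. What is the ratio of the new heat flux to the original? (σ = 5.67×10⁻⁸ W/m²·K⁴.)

With N identical shields there are N+1 = 4 gaps in series, each with the same radiative resistance, so the flux falls to 1/(N+1) of its unshielded value.

ratio ≈ 0.250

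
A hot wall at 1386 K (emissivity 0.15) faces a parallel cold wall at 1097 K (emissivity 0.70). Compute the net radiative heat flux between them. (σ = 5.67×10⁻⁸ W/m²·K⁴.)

For two large parallel gray plates, q = σ(T₁⁴ − T₂⁴) / (1/ε₁ + 1/ε₂ − 1).
1/ε₁ + 1/ε₂ − 1 = 1/0.15 + 1/0.70 − 1 = 7.095.
T₁⁴ − T₂⁴ = 3.69×10^12 − 1.45×10^12 = 2.24×10^12 K⁴.
q = 5.67×10⁻⁸ × 2.24×10^12 / 7.095 = 17900 W/m².

q ≈ 17900 W/m²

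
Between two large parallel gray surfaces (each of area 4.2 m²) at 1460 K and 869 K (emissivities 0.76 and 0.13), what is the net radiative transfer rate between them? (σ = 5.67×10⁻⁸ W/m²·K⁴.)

For two large parallel gray plates, q = σ(T₁⁴ − T₂⁴) / (1/ε₁ + 1/ε₂ − 1).
1/ε₁ + 1/ε₂ − 1 = 1/0.76 + 1/0.13 − 1 = 8.008.
T₁⁴ − T₂⁴ = 4.54×10^12 − 5.70×10^11 = 3.97×10^12 K⁴.
q = 5.67×10⁻⁸ × 3.97×10^12 / 8.008 = 28100 W/m².
Q = q·A = 28100 × 4.2 = 1.18×10^5 W.

Q ≈ 1.18×10^5 W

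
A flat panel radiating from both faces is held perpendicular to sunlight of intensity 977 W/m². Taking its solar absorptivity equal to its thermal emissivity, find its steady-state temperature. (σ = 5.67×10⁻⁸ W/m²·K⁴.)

Absorbed flux αS = emitted flux 2εσT⁴ per unit area; with α = ε this gives T = (S/2σ)^(1/4).
T = (977 / (2 × 5.67×10⁻⁸))^(1/4) = (8.62×10^9)^(1/4).
T = 305 K.

T ≈ 305 K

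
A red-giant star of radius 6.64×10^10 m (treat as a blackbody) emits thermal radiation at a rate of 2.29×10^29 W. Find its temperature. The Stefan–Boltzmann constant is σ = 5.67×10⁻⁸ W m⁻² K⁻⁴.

T ≈ 2920 K

A = 4πr² = 4π × (6.64×10^10)² = 5.54×10^22 m².
From P = σAT⁴, T = (P / σA)^(1/4) = (2.29×10^29 / (5.67×10⁻⁸ × 5.54×10^22))^(1/4).
T = (7.29×10^13)^(1/4) = 2920 K.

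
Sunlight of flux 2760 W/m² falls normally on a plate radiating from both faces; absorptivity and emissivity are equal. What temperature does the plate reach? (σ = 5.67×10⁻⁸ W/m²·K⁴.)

T ≈ 395 K

Absorbed flux αS = emitted flux 2εσT⁴ per unit area; with α = ε this gives T = (S/2σ)^(1/4).
T = (2760 / (2 × 5.67×10⁻⁸))^(1/4) = (2.43×10^10)^(1/4).
T = 395 K.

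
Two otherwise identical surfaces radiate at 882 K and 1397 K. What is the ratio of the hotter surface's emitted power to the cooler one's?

P ∝ T⁴, so the ratio is (1397/882)⁴ = (1.584)⁴ = 6.29.

ratio ≈ 6.29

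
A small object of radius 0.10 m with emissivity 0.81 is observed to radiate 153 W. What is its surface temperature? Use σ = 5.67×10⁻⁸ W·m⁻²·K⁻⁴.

T ≈ 404 K

A = 4πr² = 4π × (0.10)² = 0.126 m².
From P = εσAT⁴, T = (P / εσA)^(1/4) = (153 / (0.81 × 5.67×10⁻⁸ × 0.126))^(1/4).
T = (2.65×10^10)^(1/4) = 404 K.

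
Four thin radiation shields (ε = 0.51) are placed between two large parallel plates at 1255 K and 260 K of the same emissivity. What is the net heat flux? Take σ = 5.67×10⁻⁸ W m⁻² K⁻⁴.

Each of the 5 gaps contributes resistance (2/ε − 1) = 2/0.51 − 1 = 2.922; total = 14.61.
q = σ(T₁⁴ − T₂⁴) / 14.61 = 5.67×10⁻⁸ × 2.48×10^12 / 14.61 = 9610 W/m².

q ≈ 9610 W/m²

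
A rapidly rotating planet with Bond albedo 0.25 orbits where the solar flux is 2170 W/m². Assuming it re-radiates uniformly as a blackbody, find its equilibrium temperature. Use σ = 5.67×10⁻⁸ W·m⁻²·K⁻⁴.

T ≈ 291 K

Power absorbed = (1−a)S·πR²; power emitted = 4πR²σT⁴. Equating and cancelling πR²:
T = ((1−a)S / 4σ)^(1/4) = (1630 / (4 × 5.67×10⁻⁸))^(1/4) = (7.18×10^9)^(1/4).
T = 291 K.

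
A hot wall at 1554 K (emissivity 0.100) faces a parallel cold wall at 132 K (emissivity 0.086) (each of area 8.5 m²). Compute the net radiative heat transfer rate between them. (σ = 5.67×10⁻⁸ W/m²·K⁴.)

For two large parallel gray plates, q = σ(T₁⁴ − T₂⁴) / (1/ε₁ + 1/ε₂ − 1).
1/ε₁ + 1/ε₂ − 1 = 1/0.100 + 1/0.086 − 1 = 20.63.
T₁⁴ − T₂⁴ = 5.83×10^12 − 3.04×10^8 = 5.83×10^12 K⁴.
q = 5.67×10⁻⁸ × 5.83×10^12 / 20.63 = 16000 W/m².
Q = q·A = 16000 × 8.5 = 1.36×10^5 W.

Q ≈ 1.36×10^5 W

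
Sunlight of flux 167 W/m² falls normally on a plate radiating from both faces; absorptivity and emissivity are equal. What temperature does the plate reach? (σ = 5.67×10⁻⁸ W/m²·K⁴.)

Absorbed flux αS = emitted flux 2εσT⁴ per unit area; with α = ε this gives T = (S/2σ)^(1/4).
T = (167 / (2 × 5.67×10⁻⁸))^(1/4) = (1.47×10^9)^(1/4).
T = 196 K.

T ≈ 196 K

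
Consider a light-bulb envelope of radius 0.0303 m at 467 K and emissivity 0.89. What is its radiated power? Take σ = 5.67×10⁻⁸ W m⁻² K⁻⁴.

A = 4πr² = 4π × (0.0303)² = 0.0115 m².
Stefan–Boltzmann: P = εσAT⁴ = 0.89 × 5.67×10⁻⁸ × 0.0115 × (467)⁴ = 0.89 × 5.67×10⁻⁸ × 0.0115 × 4.76×10^10.
P = 27.7 W.

P ≈ 27.7 W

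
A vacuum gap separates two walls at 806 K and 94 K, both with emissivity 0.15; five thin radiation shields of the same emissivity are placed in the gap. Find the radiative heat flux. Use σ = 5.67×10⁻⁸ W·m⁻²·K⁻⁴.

Each of the 6 gaps contributes resistance (2/ε − 1) = 2/0.15 − 1 = 12.33; total = 74.00.
q = σ(T₁⁴ − T₂⁴) / 74.00 = 5.67×10⁻⁸ × 4.22×10^11 / 74.00 = 323 W/m².

q ≈ 323 W/m²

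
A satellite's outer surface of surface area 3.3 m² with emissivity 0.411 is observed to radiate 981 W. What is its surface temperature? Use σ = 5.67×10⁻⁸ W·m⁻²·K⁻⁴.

T ≈ 336 K

From P = εσAT⁴, T = (P / εσA)^(1/4) = (981 / (0.411 × 5.67×10⁻⁸ × 3.30))^(1/4).
T = (1.28×10^10)^(1/4) = 336 K.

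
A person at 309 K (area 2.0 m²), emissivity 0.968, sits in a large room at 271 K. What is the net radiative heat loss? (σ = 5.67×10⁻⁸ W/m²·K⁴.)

Q ≈ 409 W

Q = εσA(T⁴ − T_s⁴). T⁴ − T_s⁴ = (309)⁴ − (271)⁴ = 9.12×10^9 − 5.39×10^9 = 3.72×10^9 K⁴.
Q = 0.968 × 5.67×10⁻⁸ × 2.00 × 3.72×10^9 = 409 W.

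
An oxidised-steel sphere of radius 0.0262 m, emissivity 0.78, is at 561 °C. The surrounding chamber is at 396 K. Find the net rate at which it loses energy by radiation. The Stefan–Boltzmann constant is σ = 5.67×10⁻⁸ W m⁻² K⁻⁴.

Q ≈ 175 W

A = 4πr² = 4π × (0.0262)² = 8.63×10^-3 m².
Convert: 561 °C = 834 K.
Q = εσA(T⁴ − T_s⁴). T⁴ − T_s⁴ = (834)⁴ − (396)⁴ = 4.84×10^11 − 2.46×10^10 = 4.59×10^11 K⁴.
Q = 0.78 × 5.67×10⁻⁸ × 8.63×10^-3 × 4.59×10^11 = 175 W.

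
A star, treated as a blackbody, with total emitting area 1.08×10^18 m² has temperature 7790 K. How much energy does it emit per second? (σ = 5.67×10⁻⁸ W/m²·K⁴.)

P = σAT⁴ = 5.67×10⁻⁸ × 1.08×10^18 × (7790)⁴ = 5.67×10⁻⁸ × 1.08×10^18 × 3.68×10^15.
P = 2.26×10^26 W.

P ≈ 2.26×10^26 W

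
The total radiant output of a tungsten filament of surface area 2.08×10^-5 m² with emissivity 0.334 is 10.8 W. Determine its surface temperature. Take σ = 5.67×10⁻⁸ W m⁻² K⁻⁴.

From P = εσAT⁴, T = (P / εσA)^(1/4) = (10.8 / (0.334 × 5.67×10⁻⁸ × 2.08×10^-5))^(1/4).
T = (2.74×10^13)^(1/4) = 2290 K.

T ≈ 2290 K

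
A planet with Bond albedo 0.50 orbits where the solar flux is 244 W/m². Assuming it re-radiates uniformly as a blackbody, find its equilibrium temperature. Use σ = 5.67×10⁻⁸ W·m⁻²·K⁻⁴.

Power absorbed = (1−a)S·πR²; power emitted = 4πR²σT⁴. Equating and cancelling πR²:
T = ((1−a)S / 4σ)^(1/4) = (122 / (4 × 5.67×10⁻⁸))^(1/4) = (5.38×10^8)^(1/4).
T = 152 K.

T ≈ 152 K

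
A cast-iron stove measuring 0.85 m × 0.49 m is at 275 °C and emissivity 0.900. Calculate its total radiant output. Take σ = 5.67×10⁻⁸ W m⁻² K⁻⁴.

A = 0.85 × 0.49 = 0.416 m².
275 °C = 548 K.
P = εσAT⁴ = 0.900 × 5.67×10⁻⁸ × 0.416 × (548)⁴ = 0.900 × 5.67×10⁻⁸ × 0.416 × 9.02×10^10.
P = 1920 W.

P ≈ 1920 W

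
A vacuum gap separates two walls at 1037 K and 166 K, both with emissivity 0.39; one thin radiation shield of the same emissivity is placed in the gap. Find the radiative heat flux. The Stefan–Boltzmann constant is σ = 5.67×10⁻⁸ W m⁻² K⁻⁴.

q ≈ 7940 W/m²

Each of the 2 gaps contributes resistance (2/ε − 1) = 2/0.39 − 1 = 4.128; total = 8.256.
q = σ(T₁⁴ − T₂⁴) / 8.256 = 5.67×10⁻⁸ × 1.16×10^12 / 8.256 = 7940 W/m².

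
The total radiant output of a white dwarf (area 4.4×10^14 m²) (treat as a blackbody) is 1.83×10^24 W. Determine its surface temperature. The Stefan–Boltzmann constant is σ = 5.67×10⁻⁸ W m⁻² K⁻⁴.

T ≈ 16500 K

From P = σAT⁴, T = (P / σA)^(1/4) = (1.83×10^24 / (5.67×10⁻⁸ × 4.40×10^14))^(1/4).
T = (7.34×10^16)^(1/4) = 16500 K.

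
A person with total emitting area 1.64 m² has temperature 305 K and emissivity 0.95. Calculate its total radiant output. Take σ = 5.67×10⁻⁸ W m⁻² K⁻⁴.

P = εσAT⁴ = 0.95 × 5.67×10⁻⁸ × 1.64 × (305)⁴ = 0.95 × 5.67×10⁻⁸ × 1.64 × 8.65×10^9.
P = 764 W.

P ≈ 764 W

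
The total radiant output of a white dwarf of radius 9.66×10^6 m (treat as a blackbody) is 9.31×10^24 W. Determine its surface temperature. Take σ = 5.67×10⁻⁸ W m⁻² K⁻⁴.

T ≈ 19300 K

A = 4πr² = 4π × (9.66×10^6)² = 1.17×10^15 m².
From P = σAT⁴, T = (P / σA)^(1/4) = (9.31×10^24 / (5.67×10⁻⁸ × 1.17×10^15))^(1/4).
T = (1.40×10^17)^(1/4) = 19300 K.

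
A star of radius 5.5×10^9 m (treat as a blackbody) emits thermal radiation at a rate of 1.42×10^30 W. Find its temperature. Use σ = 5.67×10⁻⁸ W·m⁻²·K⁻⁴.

A = 4πr² = 4π × (5.5×10^9)² = 3.80×10^20 m².
From P = σAT⁴, T = (P / σA)^(1/4) = (1.42×10^30 / (5.67×10⁻⁸ × 3.80×10^20))^(1/4).
T = (6.59×10^16)^(1/4) = 16000 K.

T ≈ 16000 K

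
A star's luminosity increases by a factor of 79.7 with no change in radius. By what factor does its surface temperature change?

factor ≈ 2.99

P ∝ T⁴ ⇒ T ∝ P^(1/4), so T scales by (79.7)^(1/4) = 2.99.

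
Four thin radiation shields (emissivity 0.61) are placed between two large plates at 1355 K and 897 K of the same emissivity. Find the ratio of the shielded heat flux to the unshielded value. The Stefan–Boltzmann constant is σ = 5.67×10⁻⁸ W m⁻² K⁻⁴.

ratio ≈ 0.200

With N identical shields there are N+1 = 5 gaps in series, each with the same radiative resistance, so the flux falls to 1/(N+1) of its unshielded value.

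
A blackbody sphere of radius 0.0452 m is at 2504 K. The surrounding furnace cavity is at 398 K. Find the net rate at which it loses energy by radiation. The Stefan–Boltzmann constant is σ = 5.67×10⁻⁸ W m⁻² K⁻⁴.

Q ≈ 57200 W

A = 4πr² = 4π × (0.0452)² = 0.0257 m².
Q = σA(T⁴ − T_s⁴). T⁴ − T_s⁴ = (2504)⁴ − (398)⁴ = 3.93×10^13 − 2.51×10^10 = 3.93×10^13 K⁴.
Q = 5.67×10⁻⁸ × 0.0257 × 3.93×10^13 = 57200 W.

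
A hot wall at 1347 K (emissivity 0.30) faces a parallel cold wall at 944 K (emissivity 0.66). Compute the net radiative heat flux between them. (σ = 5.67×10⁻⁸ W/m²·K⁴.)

q ≈ 36800 W/m²

For two large parallel gray plates, q = σ(T₁⁴ − T₂⁴) / (1/ε₁ + 1/ε₂ − 1).
1/ε₁ + 1/ε₂ − 1 = 1/0.30 + 1/0.66 − 1 = 3.848.
T₁⁴ − T₂⁴ = 3.29×10^12 − 7.94×10^11 = 2.50×10^12 K⁴.
q = 5.67×10⁻⁸ × 2.50×10^12 / 3.848 = 36800 W/m².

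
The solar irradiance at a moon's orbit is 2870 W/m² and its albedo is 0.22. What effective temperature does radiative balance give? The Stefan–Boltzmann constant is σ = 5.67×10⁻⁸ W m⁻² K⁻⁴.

Power absorbed = (1−a)S·πR²; power emitted = 4πR²σT⁴. Equating and cancelling πR²:
T = ((1−a)S / 4σ)^(1/4) = (2240 / (4 × 5.67×10⁻⁸))^(1/4) = (9.87×10^9)^(1/4).
T = 315 K.

T ≈ 315 K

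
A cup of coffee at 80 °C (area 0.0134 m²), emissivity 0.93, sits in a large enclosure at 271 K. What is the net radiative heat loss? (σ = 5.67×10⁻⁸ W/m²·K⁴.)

Convert: 80 °C = 353 K.
Q = εσA(T⁴ − T_s⁴). T⁴ − T_s⁴ = (353)⁴ − (271)⁴ = 1.55×10^10 − 5.39×10^9 = 1.01×10^10 K⁴.
Q = 0.93 × 5.67×10⁻⁸ × 0.0134 × 1.01×10^10 = 7.16 W.

Q ≈ 7.16 W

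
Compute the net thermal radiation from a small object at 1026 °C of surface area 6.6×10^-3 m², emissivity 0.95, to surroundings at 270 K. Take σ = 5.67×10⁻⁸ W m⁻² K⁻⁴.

Q ≈ 1010 W

Convert: 1026 °C = 1299 K.
Q = εσA(T⁴ − T_s⁴). T⁴ − T_s⁴ = (1299)⁴ − (270)⁴ = 2.85×10^12 − 5.31×10^9 = 2.84×10^12 K⁴.
Q = 0.95 × 5.67×10⁻⁸ × 6.60×10^-3 × 2.84×10^12 = 1010 W.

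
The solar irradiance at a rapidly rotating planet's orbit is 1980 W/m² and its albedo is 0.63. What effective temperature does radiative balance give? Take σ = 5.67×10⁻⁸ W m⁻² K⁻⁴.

T ≈ 238 K

Power absorbed = (1−a)S·πR²; power emitted = 4πR²σT⁴. Equating and cancelling πR²:
T = ((1−a)S / 4σ)^(1/4) = (733 / (4 × 5.67×10⁻⁸))^(1/4) = (3.23×10^9)^(1/4).
T = 238 K.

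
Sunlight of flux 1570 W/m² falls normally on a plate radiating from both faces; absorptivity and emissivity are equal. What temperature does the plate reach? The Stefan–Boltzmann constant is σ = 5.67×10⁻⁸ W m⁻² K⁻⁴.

T ≈ 343 K

Absorbed flux αS = emitted flux 2εσT⁴ per unit area; with α = ε this gives T = (S/2σ)^(1/4).
T = (1570 / (2 × 5.67×10⁻⁸))^(1/4) = (1.38×10^10)^(1/4).
T = 343 K.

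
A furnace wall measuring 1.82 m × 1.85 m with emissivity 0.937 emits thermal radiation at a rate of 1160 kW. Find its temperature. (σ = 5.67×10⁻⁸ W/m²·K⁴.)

A = 1.82 × 1.85 = 3.37 m².
From P = εσAT⁴, T = (P / εσA)^(1/4) = (1.16×10^6 / (0.937 × 5.67×10⁻⁸ × 3.37))^(1/4).
T = (6.48×10^12)^(1/4) = 1600 K.

T ≈ 1600 K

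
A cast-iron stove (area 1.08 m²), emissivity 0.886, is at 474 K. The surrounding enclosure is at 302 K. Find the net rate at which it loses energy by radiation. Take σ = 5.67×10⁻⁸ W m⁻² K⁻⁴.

Q ≈ 2290 W

Q = εσA(T⁴ − T_s⁴). T⁴ − T_s⁴ = (474)⁴ − (302)⁴ = 5.05×10^10 − 8.32×10^9 = 4.22×10^10 K⁴.
Q = 0.886 × 5.67×10⁻⁸ × 1.08 × 4.22×10^10 = 2290 W.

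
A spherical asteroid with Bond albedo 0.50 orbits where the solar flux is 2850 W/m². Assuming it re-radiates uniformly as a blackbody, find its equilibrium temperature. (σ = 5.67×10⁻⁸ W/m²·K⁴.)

T ≈ 282 K

Power absorbed = (1−a)S·πR²; power emitted = 4πR²σT⁴. Equating and cancelling πR²:
T = ((1−a)S / 4σ)^(1/4) = (1420 / (4 × 5.67×10⁻⁸))^(1/4) = (6.28×10^9)^(1/4).
T = 282 K.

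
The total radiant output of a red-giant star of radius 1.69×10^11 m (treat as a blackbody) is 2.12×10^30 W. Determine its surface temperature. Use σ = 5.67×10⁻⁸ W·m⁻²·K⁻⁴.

T ≈ 3190 K

A = 4πr² = 4π × (1.69×10^11)² = 3.59×10^23 m².
From P = σAT⁴, T = (P / σA)^(1/4) = (2.12×10^30 / (5.67×10⁻⁸ × 3.59×10^23))^(1/4).
T = (1.04×10^14)^(1/4) = 3190 K.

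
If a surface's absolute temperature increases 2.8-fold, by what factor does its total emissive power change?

P ∝ T⁴, so the power scales as (2.8)⁴ = 61.5.

factor ≈ 61.5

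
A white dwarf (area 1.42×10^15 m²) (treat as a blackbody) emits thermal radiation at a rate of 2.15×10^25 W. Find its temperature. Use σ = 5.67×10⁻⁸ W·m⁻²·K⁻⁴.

From P = σAT⁴, T = (P / σA)^(1/4) = (2.15×10^25 / (5.67×10⁻⁸ × 1.42×10^15))^(1/4).
T = (2.67×10^17)^(1/4) = 22700 K.

T ≈ 22700 K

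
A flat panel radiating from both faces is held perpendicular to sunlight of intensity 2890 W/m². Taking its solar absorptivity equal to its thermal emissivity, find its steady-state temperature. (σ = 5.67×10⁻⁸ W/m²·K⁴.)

Absorbed flux αS = emitted flux 2εσT⁴ per unit area; with α = ε this gives T = (S/2σ)^(1/4).
T = (2890 / (2 × 5.67×10⁻⁸))^(1/4) = (2.55×10^10)^(1/4).
T = 400 K.

T ≈ 400 K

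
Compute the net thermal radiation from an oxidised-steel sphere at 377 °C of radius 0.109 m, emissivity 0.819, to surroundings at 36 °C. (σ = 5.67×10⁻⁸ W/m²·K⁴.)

Q ≈ 1170 W

A = 4πr² = 4π × (0.109)² = 0.149 m².
Convert: 377 °C = 650 K; 36 °C = 309 K.
Q = εσA(T⁴ − T_s⁴). T⁴ − T_s⁴ = (650)⁴ − (309)⁴ = 1.79×10^11 − 9.12×10^9 = 1.69×10^11 K⁴.
Q = 0.819 × 5.67×10⁻⁸ × 0.149 × 1.69×10^11 = 1170 W.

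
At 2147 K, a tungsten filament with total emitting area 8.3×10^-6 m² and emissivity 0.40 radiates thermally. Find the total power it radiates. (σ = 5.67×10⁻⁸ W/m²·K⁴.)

P ≈ 4.00 W

P = εσAT⁴ = 0.40 × 5.67×10⁻⁸ × 8.30×10^-6 × (2147)⁴ = 0.40 × 5.67×10⁻⁸ × 8.30×10^-6 × 2.12×10^13.
P = 4.00 W.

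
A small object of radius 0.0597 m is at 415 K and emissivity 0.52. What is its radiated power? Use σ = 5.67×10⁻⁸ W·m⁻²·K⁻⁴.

P ≈ 39.2 W

A = 4πr² = 4π × (0.0597)² = 0.0448 m².
Stefan–Boltzmann: P = εσAT⁴ = 0.52 × 5.67×10⁻⁸ × 0.0448 × (415)⁴ = 0.52 × 5.67×10⁻⁸ × 0.0448 × 2.97×10^10.
P = 39.2 W.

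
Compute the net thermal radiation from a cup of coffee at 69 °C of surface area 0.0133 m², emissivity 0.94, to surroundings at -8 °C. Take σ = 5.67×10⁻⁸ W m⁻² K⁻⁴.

Convert: 69 °C = 342 K; -8 °C = 265 K.
Q = εσA(T⁴ − T_s⁴). T⁴ − T_s⁴ = (342)⁴ − (265)⁴ = 1.37×10^10 − 4.93×10^9 = 8.75×10^9 K⁴.
Q = 0.94 × 5.67×10⁻⁸ × 0.0133 × 8.75×10^9 = 6.20 W.

Q ≈ 6.20 W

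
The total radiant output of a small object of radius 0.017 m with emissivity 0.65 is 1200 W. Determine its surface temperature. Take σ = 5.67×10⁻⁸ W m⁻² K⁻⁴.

A = 4πr² = 4π × (0.017)² = 3.63×10^-3 m².
From P = εσAT⁴, T = (P / εσA)^(1/4) = (1200 / (0.65 × 5.67×10⁻⁸ × 3.63×10^-3))^(1/4).
T = (8.97×10^12)^(1/4) = 1730 K.

T ≈ 1730 K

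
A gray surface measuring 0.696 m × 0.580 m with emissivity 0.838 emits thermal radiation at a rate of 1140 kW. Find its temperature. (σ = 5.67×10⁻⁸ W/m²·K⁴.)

T ≈ 2780 K

A = 0.696 × 0.580 = 0.404 m².
From P = εσAT⁴, T = (P / εσA)^(1/4) = (1.14×10^6 / (0.838 × 5.67×10⁻⁸ × 0.404))^(1/4).
T = (5.94×10^13)^(1/4) = 2780 K.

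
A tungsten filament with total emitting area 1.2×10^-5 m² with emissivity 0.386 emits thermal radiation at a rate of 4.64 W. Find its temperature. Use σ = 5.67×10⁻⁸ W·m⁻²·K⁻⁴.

T ≈ 2050 K

From P = εσAT⁴, T = (P / εσA)^(1/4) = (4.64 / (0.386 × 5.67×10⁻⁸ × 1.20×10^-5))^(1/4).
T = (1.77×10^13)^(1/4) = 2050 K.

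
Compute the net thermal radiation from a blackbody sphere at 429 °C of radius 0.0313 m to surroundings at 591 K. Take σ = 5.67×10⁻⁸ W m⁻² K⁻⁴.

Q ≈ 84.4 W

A = 4πr² = 4π × (0.0313)² = 0.0123 m².
Convert: 429 °C = 702 K.
Q = σA(T⁴ − T_s⁴). T⁴ − T_s⁴ = (702)⁴ − (591)⁴ = 2.43×10^11 − 1.22×10^11 = 1.21×10^11 K⁴.
Q = 5.67×10⁻⁸ × 0.0123 × 1.21×10^11 = 84.4 W.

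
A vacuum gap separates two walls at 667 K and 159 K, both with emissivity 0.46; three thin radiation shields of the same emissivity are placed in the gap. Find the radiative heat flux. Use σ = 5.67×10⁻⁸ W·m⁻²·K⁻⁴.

q ≈ 835 W/m²

Each of the 4 gaps contributes resistance (2/ε − 1) = 2/0.46 − 1 = 3.348; total = 13.39.
q = σ(T₁⁴ − T₂⁴) / 13.39 = 5.67×10⁻⁸ × 1.97×10^11 / 13.39 = 835 W/m².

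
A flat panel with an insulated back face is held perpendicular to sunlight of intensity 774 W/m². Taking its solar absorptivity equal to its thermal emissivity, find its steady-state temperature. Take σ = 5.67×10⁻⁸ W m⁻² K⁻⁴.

T ≈ 342 K

Absorbed flux αS = emitted flux εσT⁴ (one radiating face); with α = ε, T = (S/σ)^(1/4).
T = (774 / 5.67×10⁻⁸)^(1/4) = (1.37×10^10)^(1/4).
T = 342 K.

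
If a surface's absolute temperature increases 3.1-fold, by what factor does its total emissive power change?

P ∝ T⁴, so the power scales as (3.1)⁴ = 92.4.

factor ≈ 92.4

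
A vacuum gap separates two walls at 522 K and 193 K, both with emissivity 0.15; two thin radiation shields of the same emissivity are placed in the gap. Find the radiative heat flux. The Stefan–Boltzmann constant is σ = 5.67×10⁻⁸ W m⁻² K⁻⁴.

q ≈ 112 W/m²

Each of the 3 gaps contributes resistance (2/ε − 1) = 2/0.15 − 1 = 12.33; total = 37.00.
q = σ(T₁⁴ − T₂⁴) / 37.00 = 5.67×10⁻⁸ × 7.29×10^10 / 37.00 = 112 W/m².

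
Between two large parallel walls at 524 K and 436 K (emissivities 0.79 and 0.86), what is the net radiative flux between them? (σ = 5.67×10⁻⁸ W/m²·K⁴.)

For two large parallel gray plates, q = σ(T₁⁴ − T₂⁴) / (1/ε₁ + 1/ε₂ − 1).
1/ε₁ + 1/ε₂ − 1 = 1/0.79 + 1/0.86 − 1 = 1.429.
T₁⁴ − T₂⁴ = 7.54×10^10 − 3.61×10^10 = 3.93×10^10 K⁴.
q = 5.67×10⁻⁸ × 3.93×10^10 / 1.429 = 1560 W/m².

q ≈ 1560 W/m²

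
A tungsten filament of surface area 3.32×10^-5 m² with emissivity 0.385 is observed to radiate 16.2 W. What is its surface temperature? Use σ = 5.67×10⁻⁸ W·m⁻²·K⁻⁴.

T ≈ 2170 K

From P = εσAT⁴, T = (P / εσA)^(1/4) = (16.2 / (0.385 × 5.67×10⁻⁸ × 3.32×10^-5))^(1/4).
T = (2.24×10^13)^(1/4) = 2170 K.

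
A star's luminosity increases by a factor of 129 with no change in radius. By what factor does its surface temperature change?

P ∝ T⁴ ⇒ T ∝ P^(1/4), so T scales by (129)^(1/4) = 3.37.

factor ≈ 3.37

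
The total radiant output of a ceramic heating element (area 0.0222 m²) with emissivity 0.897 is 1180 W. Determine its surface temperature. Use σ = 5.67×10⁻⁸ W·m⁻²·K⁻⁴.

T ≈ 1010 K

From P = εσAT⁴, T = (P / εσA)^(1/4) = (1180 / (0.897 × 5.67×10⁻⁸ × 0.0222))^(1/4).
T = (1.05×10^12)^(1/4) = 1010 K.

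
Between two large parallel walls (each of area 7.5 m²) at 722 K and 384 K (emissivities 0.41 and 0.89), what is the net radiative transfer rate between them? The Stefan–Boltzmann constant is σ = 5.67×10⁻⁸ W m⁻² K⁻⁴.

Q ≈ 41500 W

For two large parallel gray plates, q = σ(T₁⁴ − T₂⁴) / (1/ε₁ + 1/ε₂ − 1).
1/ε₁ + 1/ε₂ − 1 = 1/0.41 + 1/0.89 − 1 = 2.563.
T₁⁴ − T₂⁴ = 2.72×10^11 − 2.17×10^10 = 2.50×10^11 K⁴.
q = 5.67×10⁻⁸ × 2.50×10^11 / 2.563 = 5530 W/m².
Q = q·A = 5530 × 7.5 = 41500 W.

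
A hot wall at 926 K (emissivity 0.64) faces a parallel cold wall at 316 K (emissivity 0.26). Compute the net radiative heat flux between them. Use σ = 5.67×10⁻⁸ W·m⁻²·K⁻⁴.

For two large parallel gray plates, q = σ(T₁⁴ − T₂⁴) / (1/ε₁ + 1/ε₂ − 1).
1/ε₁ + 1/ε₂ − 1 = 1/0.64 + 1/0.26 − 1 = 4.409.
T₁⁴ − T₂⁴ = 7.35×10^11 − 9.97×10^9 = 7.25×10^11 K⁴.
q = 5.67×10⁻⁸ × 7.25×10^11 / 4.409 = 9330 W/m².

q ≈ 9330 W/m²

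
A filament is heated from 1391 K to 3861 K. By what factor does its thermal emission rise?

P ∝ T⁴, so the ratio is (3861/1391)⁴ = (2.776)⁴ = 59.4.

ratio ≈ 59.4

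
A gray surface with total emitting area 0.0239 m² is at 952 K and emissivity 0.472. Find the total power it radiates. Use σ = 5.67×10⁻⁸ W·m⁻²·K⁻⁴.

P ≈ 525 W

Stefan–Boltzmann: P = εσAT⁴ = 0.472 × 5.67×10⁻⁸ × 0.0239 × (952)⁴ = 0.472 × 5.67×10⁻⁸ × 0.0239 × 8.21×10^11.
P = 525 W.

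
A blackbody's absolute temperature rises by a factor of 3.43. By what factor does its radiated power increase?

factor ≈ 138

P ∝ T⁴, so the power scales as (3.43)⁴ = 138.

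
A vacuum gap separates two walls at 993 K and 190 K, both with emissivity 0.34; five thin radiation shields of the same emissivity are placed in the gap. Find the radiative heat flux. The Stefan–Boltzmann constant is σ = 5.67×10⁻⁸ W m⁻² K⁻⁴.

Each of the 6 gaps contributes resistance (2/ε − 1) = 2/0.34 − 1 = 4.882; total = 29.29.
q = σ(T₁⁴ − T₂⁴) / 29.29 = 5.67×10⁻⁸ × 9.71×10^11 / 29.29 = 1880 W/m².

q ≈ 1880 W/m²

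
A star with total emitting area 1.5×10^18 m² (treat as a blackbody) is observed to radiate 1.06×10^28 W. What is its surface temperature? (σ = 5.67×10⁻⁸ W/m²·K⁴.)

From P = σAT⁴, T = (P / σA)^(1/4) = (1.06×10^28 / (5.67×10⁻⁸ × 1.50×10^18))^(1/4).
T = (1.25×10^17)^(1/4) = 18800 K.

T ≈ 18800 K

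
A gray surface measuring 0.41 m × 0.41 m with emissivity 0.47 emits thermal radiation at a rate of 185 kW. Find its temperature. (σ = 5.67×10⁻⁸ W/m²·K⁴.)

T ≈ 2540 K

A = 0.41 × 0.41 = 0.168 m².
From P = εσAT⁴, T = (P / εσA)^(1/4) = (1.85×10^5 / (0.47 × 5.67×10⁻⁸ × 0.168))^(1/4).
T = (4.13×10^13)^(1/4) = 2540 K.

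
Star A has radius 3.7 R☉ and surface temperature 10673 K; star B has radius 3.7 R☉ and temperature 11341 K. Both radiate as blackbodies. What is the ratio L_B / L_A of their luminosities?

L_B/L_A ≈ 1.27

L = 4πR²σT⁴ ∝ R²T⁴, so L_B/L_A = (3.7/3.7)² × (11341/10673)⁴ = 1.00 × 1.27 = 1.27.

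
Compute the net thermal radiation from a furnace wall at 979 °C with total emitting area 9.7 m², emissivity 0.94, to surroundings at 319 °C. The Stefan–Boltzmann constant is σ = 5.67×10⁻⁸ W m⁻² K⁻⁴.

Q ≈ 1.21×10^6 W

Convert: 979 °C = 1252 K; 319 °C = 592 K.
Q = εσA(T⁴ − T_s⁴). T⁴ − T_s⁴ = (1252)⁴ − (592)⁴ = 2.46×10^12 − 1.23×10^11 = 2.33×10^12 K⁴.
Q = 0.94 × 5.67×10⁻⁸ × 9.70 × 2.33×10^12 = 1.21×10^6 W.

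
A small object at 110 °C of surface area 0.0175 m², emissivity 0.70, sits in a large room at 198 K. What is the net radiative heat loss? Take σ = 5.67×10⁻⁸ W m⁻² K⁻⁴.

Q ≈ 13.9 W

Convert: 110 °C = 383 K.
Q = εσA(T⁴ − T_s⁴). T⁴ − T_s⁴ = (383)⁴ − (198)⁴ = 2.15×10^10 − 1.54×10^9 = 2.00×10^10 K⁴.
Q = 0.70 × 5.67×10⁻⁸ × 0.0175 × 2.00×10^10 = 13.9 W.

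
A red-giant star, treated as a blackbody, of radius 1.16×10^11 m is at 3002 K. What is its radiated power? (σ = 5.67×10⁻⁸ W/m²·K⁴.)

P ≈ 7.79×10^29 W

A = 4πr² = 4π × (1.16×10^11)² = 1.69×10^23 m².
P = σAT⁴ = 5.67×10⁻⁸ × 1.69×10^23 × (3002)⁴ = 5.67×10⁻⁸ × 1.69×10^23 × 8.12×10^13.
P = 7.79×10^29 W.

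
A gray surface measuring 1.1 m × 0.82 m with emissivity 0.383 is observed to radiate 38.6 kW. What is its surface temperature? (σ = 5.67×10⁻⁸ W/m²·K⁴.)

T ≈ 1180 K

A = 1.1 × 0.82 = 0.902 m².
From P = εσAT⁴, T = (P / εσA)^(1/4) = (38600 / (0.383 × 5.67×10⁻⁸ × 0.902))^(1/4).
T = (1.97×10^12)^(1/4) = 1180 K.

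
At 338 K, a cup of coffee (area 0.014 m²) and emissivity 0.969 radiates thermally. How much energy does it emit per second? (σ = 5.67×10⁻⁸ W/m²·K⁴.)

P = εσAT⁴ = 0.969 × 5.67×10⁻⁸ × 0.0140 × (338)⁴ = 0.969 × 5.67×10⁻⁸ × 0.0140 × 1.31×10^10.
P = 10.0 W.

P ≈ 10.0 W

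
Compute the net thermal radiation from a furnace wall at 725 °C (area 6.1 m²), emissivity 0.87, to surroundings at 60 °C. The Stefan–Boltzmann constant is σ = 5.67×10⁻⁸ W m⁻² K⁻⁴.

Q ≈ 2.95×10^5 W

Convert: 725 °C = 998 K; 60 °C = 333 K.
Q = εσA(T⁴ − T_s⁴). T⁴ − T_s⁴ = (998)⁴ − (333)⁴ = 9.92×10^11 − 1.23×10^10 = 9.80×10^11 K⁴.
Q = 0.87 × 5.67×10⁻⁸ × 6.10 × 9.80×10^11 = 2.95×10^5 W.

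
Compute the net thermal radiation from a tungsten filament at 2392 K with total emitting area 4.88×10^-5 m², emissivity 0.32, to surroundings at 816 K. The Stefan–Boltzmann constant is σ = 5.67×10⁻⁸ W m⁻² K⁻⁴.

Q ≈ 28.6 W

Q = εσA(T⁴ − T_s⁴). T⁴ − T_s⁴ = (2392)⁴ − (816)⁴ = 3.27×10^13 − 4.43×10^11 = 3.23×10^13 K⁴.
Q = 0.32 × 5.67×10⁻⁸ × 4.88×10^-5 × 3.23×10^13 = 28.6 W.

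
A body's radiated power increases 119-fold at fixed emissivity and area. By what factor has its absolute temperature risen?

factor ≈ 3.30

P ∝ T⁴ ⇒ T ∝ P^(1/4), so T scales by (119)^(1/4) = 3.30.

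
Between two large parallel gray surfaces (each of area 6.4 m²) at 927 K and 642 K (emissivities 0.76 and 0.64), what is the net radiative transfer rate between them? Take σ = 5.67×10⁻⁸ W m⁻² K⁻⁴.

For two large parallel gray plates, q = σ(T₁⁴ − T₂⁴) / (1/ε₁ + 1/ε₂ − 1).
1/ε₁ + 1/ε₂ − 1 = 1/0.76 + 1/0.64 − 1 = 1.878.
T₁⁴ − T₂⁴ = 7.38×10^11 − 1.70×10^11 = 5.69×10^11 K⁴.
q = 5.67×10⁻⁸ × 5.69×10^11 / 1.878 = 17200 W/m².
Q = q·A = 17200 × 6.4 = 1.10×10^5 W.

Q ≈ 1.10×10^5 W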